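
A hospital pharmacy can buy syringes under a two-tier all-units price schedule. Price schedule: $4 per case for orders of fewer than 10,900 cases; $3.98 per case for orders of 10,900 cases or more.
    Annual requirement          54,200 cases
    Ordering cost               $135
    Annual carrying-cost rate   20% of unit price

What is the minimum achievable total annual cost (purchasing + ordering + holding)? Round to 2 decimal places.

$220,221.58

H₁ = 20%×$4 = $0.8000;  H₂ = 20%×$3.98 = $0.7960
EOQ₁ = √(2×54,200×135/0.8000) = 4,276.97  (< 10,900, feasible at tier 1)
EOQ₂ = √(2×54,200×135/0.7960) = 4,287.71  (< 10,900 → use Q = 10,900 at tier-2 price)
TC(tier 1 (EOQ₁), Q≈4,277.0) = $220,221.58
TC(tier 2, Q≈10,900.0) = $220,725.48
Minimum at tier 1 (EOQ₁): $220,221.58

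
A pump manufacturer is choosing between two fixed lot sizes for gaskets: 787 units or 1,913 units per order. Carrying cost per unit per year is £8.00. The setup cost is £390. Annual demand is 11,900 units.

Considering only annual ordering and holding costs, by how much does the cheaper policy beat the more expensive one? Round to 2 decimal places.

£1,032.95

Annual cost at Q: ordering D·S/Q plus holding Q·H/2.
TC(787) = (11,900/787)×390 + (787/2)×8 = £9,045.08
TC(1,913) = (11,900/1,913)×390 + (1,913/2)×8 = £10,078.03
|ΔTC| = |£9,045.08 − £10,078.03| = £1,032.95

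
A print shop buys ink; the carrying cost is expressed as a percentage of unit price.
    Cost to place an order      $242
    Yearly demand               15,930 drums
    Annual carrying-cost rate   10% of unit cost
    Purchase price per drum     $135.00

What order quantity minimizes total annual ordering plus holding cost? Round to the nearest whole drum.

H = i·C = 0.1 × $135 = $13.5000 per drum-year
Optimal lot size Q* = (2 × 15,930 × $242 / $13.5)^½ ≈ 755.72

756 drums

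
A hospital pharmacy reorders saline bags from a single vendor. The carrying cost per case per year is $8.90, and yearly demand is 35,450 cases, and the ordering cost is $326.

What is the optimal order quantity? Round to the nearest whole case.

Optimal lot size Q* = (2 × 35,450 × $326 / $8.9)^½ ≈ 1,611.52

1,612 cases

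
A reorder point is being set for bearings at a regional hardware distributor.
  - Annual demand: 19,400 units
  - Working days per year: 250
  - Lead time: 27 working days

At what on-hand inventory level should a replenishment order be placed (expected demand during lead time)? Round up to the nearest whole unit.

Daily demand d = 19,400 / 250 = 77.600 units/day
Demand during lead time = 77.600 × 27 = 2,095.20
Reorder point = 2,095.20 → round up

2,096 units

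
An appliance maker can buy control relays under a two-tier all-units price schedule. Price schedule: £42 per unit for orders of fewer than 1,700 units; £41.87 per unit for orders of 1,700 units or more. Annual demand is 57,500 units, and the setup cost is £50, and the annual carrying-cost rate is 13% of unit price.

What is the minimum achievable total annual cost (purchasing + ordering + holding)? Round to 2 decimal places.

£2,413,842.81

H₁ = 13%×£42 = £5.4600;  H₂ = 13%×£41.87 = £5.4431
EOQ₁ = √(2×57,500×50/5.4600) = 1,026.21  (< 1,700, feasible at tier 1)
EOQ₂ = √(2×57,500×50/5.4431) = 1,027.81  (< 1,700 → use Q = 1,700 at tier-2 price)
TC(tier 1 (EOQ₁), Q≈1,026.2) = £2,420,603.12
TC(tier 2, Q≈1,700.0) = £2,413,842.81
Minimum at tier 2: £2,413,842.81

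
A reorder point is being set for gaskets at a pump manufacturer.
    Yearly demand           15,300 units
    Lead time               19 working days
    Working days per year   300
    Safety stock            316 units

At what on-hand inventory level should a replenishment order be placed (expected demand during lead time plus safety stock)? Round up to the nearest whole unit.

Daily demand d = 15,300 / 300 = 51.000 units/day
Demand during lead time = 51.000 × 19 = 969.00
Reorder point = 969.00 + 316 = 1,285.00 → round up

1,285 units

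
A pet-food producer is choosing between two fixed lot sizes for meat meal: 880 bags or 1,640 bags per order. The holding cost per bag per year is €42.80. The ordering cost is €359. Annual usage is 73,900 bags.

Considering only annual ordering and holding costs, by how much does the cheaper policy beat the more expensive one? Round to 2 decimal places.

TC(Q) = (D/Q)S + (Q/2)H
TC(880) = (73,900/880)×359 + (880/2)×42.8 = €48,979.84
TC(1,640) = (73,900/1,640)×359 + (1,640/2)×42.8 = €51,272.89
|ΔTC| = |€48,979.84 − €51,272.89| = €2,293.05

€2,293.05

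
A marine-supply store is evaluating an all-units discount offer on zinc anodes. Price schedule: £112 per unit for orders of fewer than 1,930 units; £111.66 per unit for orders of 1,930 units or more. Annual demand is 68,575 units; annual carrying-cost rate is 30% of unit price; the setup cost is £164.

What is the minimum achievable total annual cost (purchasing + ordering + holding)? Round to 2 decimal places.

H₁ = 30%×£112 = £33.6000;  H₂ = 30%×£111.66 = £33.4980
EOQ₁ = √(2×68,575×164/33.6000) = 818.18  (< 1,930, feasible at tier 1)
EOQ₂ = √(2×68,575×164/33.4980) = 819.43  (< 1,930 → use Q = 1,930 at tier-2 price)
TC(tier 1 (EOQ₁), Q≈818.2) = £7,707,890.93
TC(tier 2, Q≈1,930.0) = £7,695,237.17
Minimum at tier 2: £7,695,237.17

£7,695,237.17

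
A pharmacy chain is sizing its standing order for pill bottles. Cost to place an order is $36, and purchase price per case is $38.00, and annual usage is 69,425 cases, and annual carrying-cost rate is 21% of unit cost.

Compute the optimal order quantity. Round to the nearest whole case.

Carrying cost H = $38 × 21% = $7.9800/case/yr
Optimal lot size Q* = (2 × 69,425 × $36 / $7.98)^½ ≈ 791.45

791 cases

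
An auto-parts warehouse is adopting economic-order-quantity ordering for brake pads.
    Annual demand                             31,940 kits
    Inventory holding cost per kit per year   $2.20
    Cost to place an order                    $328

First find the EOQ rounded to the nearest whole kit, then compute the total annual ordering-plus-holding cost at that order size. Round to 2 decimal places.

EOQ = √(2DS/H) = √(2 × 31,940 × 328 / 2.2)
    = √(9,523,927.27) ≈ 3,086.09 → Q = 3,086 kits
Ordering: D/Q × S = 31,940/3,086 × $328 = $3,394.79
Holding:  Q/2 × H = 3,086/2 × $2.2 = $3,394.60
Total = $3,394.79 + $3,394.60 = $6,789.39

$6,789.39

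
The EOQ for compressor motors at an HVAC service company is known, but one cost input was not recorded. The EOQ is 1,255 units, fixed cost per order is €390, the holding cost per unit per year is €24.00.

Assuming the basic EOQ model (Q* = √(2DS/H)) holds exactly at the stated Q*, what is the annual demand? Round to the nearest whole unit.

48,462 units per year

Since Q* = (2DS/H)^½, squaring gives Q*²·H = 2DS.
D = Q²H / (2S) = 1,255² × 24 / (2 × 390) = 48,462.31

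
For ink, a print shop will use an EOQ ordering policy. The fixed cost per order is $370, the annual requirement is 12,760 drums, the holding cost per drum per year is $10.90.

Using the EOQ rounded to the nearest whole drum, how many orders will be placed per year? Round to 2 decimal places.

2DS/H = 2·12,760·370/10.9 = 866,275.23
EOQ = √866,275.23 ≈ 930.74 → Q = 931
Orders per year = D/Q = 12,760 / 931 = 13.706

13.71 orders per year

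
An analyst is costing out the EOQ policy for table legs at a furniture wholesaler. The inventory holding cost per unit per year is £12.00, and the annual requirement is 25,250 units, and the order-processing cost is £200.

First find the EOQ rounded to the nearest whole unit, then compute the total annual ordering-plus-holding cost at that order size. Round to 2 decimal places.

Q* = √(2·D·S / H) = √(2·25,250·200 / 12) = √841,666.7 ≈ 917.42 → Q = 917 units
Annual ordering cost = (D/Q)·S = (25,250/917) × 200 = £5,507.09
Annual holding cost  = (Q/2)·H = (917/2) × 12 = £5,502.00
Total = £5,507.09 + £5,502.00 = £11,009.09

£11,009.09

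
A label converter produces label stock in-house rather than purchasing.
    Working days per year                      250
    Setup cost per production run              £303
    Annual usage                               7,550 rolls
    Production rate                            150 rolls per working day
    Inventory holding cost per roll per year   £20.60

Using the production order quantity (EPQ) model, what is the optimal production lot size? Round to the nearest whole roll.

527 rolls

d = 7,550/250 = 30.2000 rolls/day;  effective holding cost H(1 − d/p) = 20.6·(1 − 30.2000/150) = 16.45253
Q* = √(2DS / H_eff) = √(2·7,550·303 / 16.45253) ≈ 527.34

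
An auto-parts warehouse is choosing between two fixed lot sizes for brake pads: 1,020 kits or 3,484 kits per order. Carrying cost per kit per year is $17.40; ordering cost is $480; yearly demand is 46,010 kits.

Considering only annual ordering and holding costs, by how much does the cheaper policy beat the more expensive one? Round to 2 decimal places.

$6,123.96

For each Q, cost = (D/Q)·S + (Q/2)·H.
TC(1,020) = (46,010/1,020)×480 + (1,020/2)×17.4 = $30,525.76
TC(3,484) = (46,010/3,484)×480 + (3,484/2)×17.4 = $36,649.72
Cheaper: Q = 1,020.  Difference = $6,123.96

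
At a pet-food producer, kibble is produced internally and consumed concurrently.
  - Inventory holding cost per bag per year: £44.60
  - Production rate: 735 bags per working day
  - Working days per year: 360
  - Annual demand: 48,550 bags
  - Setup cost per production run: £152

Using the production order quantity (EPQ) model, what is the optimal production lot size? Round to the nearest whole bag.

637 bags

Daily demand d = 48,550/360 = 134.861; p = 735; 1 − d/p = 0.81652
EPQ = √(2DS / (H(1 − d/p)))
    = √(2 × 48,550 × 152 / (44.6 × 0.81652)) ≈ 636.62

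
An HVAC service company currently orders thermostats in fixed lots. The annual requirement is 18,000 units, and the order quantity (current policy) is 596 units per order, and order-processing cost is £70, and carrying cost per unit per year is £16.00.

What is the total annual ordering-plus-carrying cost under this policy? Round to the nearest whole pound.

£6,882

Orders/yr = 18,000/596 = 30.201; ordering cost = 30.201 × £70 = £2,114.09
Average inventory = 596/2 = 298; holding cost = 298 × £16 = £4,768.00
Total = £2,114.09 + £4,768.00 = £6,882.09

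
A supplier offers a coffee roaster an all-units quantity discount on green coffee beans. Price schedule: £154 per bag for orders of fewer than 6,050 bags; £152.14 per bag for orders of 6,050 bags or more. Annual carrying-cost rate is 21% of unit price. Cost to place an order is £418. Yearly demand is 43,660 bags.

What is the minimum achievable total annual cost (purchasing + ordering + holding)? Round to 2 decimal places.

H₁ = 21%×£154 = £32.3400;  H₂ = 21%×£152.14 = £31.9494
EOQ₁ = √(2×43,660×418/32.3400) = 1,062.37  (< 6,050, feasible at tier 1)
EOQ₂ = √(2×43,660×418/31.9494) = 1,068.84  (< 6,050 → use Q = 6,050 at tier-2 price)
TC(tier 1 (EOQ₁), Q≈1,062.4) = £6,757,996.98
TC(tier 2, Q≈6,050.0) = £6,742,095.84
Minimum at tier 2: £6,742,095.84

£6,742,095.84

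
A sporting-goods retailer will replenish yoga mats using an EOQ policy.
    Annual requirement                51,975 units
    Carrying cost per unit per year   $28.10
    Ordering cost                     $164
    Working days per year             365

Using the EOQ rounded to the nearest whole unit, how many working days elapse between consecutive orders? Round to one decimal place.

5.5 days

Optimal lot size Q* = (2 × 51,975 × $164 / $28.1)^½ ≈ 778.90 → Q = 779 units
Cycle time = (working days × Q)/D = (365 × 779) / 51,975 = 5.471 days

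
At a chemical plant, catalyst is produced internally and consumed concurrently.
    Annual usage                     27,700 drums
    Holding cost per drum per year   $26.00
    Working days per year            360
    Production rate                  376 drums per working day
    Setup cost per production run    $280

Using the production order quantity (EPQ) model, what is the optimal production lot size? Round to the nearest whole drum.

866 drums

Daily demand d = 27,700/360 = 76.944; p = 376; 1 − d/p = 0.79536
EPQ = √(2DS / (H(1 − d/p)))
    = √(2 × 27,700 × 280 / (26 × 0.79536)) ≈ 866.09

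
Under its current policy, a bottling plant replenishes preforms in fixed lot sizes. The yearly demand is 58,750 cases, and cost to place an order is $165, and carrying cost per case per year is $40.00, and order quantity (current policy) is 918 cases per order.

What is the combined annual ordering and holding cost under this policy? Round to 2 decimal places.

Annual ordering cost = (D/Q)·S = (58,750/918) × 165 = $10,559.64
Annual holding cost  = (Q/2)·H = (918/2) × 40 = $18,360.00
Total = $10,559.64 + $18,360.00 = $28,919.64

$28,919.64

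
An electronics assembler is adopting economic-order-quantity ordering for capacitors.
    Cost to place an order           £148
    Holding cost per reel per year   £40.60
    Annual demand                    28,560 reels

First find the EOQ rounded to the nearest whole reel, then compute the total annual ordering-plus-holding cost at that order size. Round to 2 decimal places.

£18,526.27

EOQ = √(2DS/H) = √(2 × 28,560 × 148 / 40.6)
    = √(208,220.69) ≈ 456.31 → Q = 456 reels
Annual ordering cost = (D/Q)·S = (28,560/456) × 148 = £9,269.47
Annual holding cost  = (Q/2)·H = (456/2) × 40.6 = £9,256.80
Total = £9,269.47 + £9,256.80 = £18,526.27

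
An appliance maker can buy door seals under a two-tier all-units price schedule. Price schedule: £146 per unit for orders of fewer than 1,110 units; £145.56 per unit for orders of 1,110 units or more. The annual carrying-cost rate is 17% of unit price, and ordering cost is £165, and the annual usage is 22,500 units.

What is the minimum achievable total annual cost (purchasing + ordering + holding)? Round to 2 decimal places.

£3,292,178.18

H₁ = 17%×£146 = £24.8200;  H₂ = 17%×£145.56 = £24.7452
EOQ₁ = √(2×22,500×165/24.8200) = 546.95  (< 1,110, feasible at tier 1)
EOQ₂ = √(2×22,500×165/24.7452) = 547.78  (< 1,110 → use Q = 1,110 at tier-2 price)
TC(tier 1 (EOQ₁), Q≈546.9) = £3,298,575.29
TC(tier 2, Q≈1,110.0) = £3,292,178.18
Minimum at tier 2: £3,292,178.18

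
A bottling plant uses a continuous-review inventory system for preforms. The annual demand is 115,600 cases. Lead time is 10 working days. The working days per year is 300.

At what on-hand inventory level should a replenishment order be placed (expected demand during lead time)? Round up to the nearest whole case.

3,854 cases

Daily demand d = 115,600 / 300 = 385.333 cases/day
Demand during lead time = 385.333 × 10 = 3,853.33
Reorder point = 3,853.33 → round up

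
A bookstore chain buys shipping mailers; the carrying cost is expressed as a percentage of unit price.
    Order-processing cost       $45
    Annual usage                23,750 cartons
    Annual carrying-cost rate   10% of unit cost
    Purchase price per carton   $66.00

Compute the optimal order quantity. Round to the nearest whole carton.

569 cartons

Holding cost per carton per year: H = 10% × $66 = $6.6000
2DS/H = 2·23,750·45/6.6 = 323,863.64
EOQ = √323,863.64 ≈ 569.09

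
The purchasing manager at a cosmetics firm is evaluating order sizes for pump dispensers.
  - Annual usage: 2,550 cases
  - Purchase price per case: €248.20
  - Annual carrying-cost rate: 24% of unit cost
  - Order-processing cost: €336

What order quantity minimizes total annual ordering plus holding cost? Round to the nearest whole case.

170 cases

Holding cost per case per year: H = 24% × €248.2 = €59.5680
Optimal lot size Q* = (2 × 2,550 × €336 / €59.568)^½ ≈ 169.61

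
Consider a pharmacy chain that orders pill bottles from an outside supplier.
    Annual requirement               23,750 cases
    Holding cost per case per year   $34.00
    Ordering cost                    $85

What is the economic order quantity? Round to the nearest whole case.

345 cases

Optimal lot size Q* = (2 × 23,750 × $85 / $34)^½ ≈ 344.60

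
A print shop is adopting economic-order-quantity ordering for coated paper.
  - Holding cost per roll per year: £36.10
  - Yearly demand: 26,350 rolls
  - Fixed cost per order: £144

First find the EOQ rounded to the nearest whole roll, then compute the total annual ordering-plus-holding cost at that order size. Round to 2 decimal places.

2DS/H = 2·26,350·144/36.1 = 210,216.07
EOQ = √210,216.07 ≈ 458.49 → Q = 458 rolls
Ordering: D/Q × S = 26,350/458 × £144 = £8,284.72
Holding:  Q/2 × H = 458/2 × £36.1 = £8,266.90
Total = £8,284.72 + £8,266.90 = £16,551.62

£16,551.62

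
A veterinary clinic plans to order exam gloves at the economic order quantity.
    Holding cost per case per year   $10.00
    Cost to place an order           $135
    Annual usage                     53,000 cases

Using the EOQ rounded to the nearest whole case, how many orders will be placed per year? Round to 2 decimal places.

44.31 orders per year

EOQ = √(2DS/H) = √(2 × 53,000 × 135 / 10)
    = √(1,431,000.00) ≈ 1,196.24 → Q = 1,196
N = D/Q = 53,000/1,196 ≈ 44.314 orders/yr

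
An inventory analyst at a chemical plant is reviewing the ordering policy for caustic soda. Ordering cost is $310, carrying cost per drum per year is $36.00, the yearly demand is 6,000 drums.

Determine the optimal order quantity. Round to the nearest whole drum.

EOQ = √(2DS/H) = √(2 × 6,000 × 310 / 36)
    = √(103,333.33) ≈ 321.46

321 drums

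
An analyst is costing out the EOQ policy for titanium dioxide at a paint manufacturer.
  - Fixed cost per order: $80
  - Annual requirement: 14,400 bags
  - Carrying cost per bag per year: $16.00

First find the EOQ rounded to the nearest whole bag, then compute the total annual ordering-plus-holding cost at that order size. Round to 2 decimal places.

Q* = √(2·D·S / H) = √(2·14,400·80 / 16) = √144,000.0 ≈ 379.47 → Q = 379 bags
Orders/yr = 14,400/379 = 37.995; ordering cost = 37.995 × $80 = $3,039.58
Average inventory = 379/2 = 189.5; holding cost = 189.5 × $16 = $3,032.00
Total = $3,039.58 + $3,032.00 = $6,071.58

$6,071.58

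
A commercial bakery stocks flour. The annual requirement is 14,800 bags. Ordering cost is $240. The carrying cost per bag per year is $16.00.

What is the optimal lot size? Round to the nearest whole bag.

666 bags

Optimal lot size Q* = (2 × 14,800 × $240 / $16)^½ ≈ 666.33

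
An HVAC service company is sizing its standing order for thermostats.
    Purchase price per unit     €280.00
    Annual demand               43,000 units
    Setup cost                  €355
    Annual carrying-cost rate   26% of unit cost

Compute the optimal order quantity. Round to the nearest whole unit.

648 units

H = i·C = 0.26 × €280 = €72.8000 per unit-year
2DS/H = 2·43,000·355/72.8 = 419,368.13
EOQ = √419,368.13 ≈ 647.59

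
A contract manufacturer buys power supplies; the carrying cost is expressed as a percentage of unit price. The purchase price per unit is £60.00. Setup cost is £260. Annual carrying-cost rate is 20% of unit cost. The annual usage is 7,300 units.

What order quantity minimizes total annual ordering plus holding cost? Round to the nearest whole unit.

H = i·C = 0.2 × £60 = £12.0000 per unit-year
Optimal lot size Q* = (2 × 7,300 × £260 / £12)^½ ≈ 562.44

562 units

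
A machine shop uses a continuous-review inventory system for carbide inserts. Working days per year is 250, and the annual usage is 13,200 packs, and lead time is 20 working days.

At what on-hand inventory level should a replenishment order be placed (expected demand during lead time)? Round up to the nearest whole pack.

1,056 packs

Daily demand d = 13,200 / 250 = 52.800 packs/day
Demand during lead time = 52.800 × 20 = 1,056.00
Reorder point = 1,056.00 → round up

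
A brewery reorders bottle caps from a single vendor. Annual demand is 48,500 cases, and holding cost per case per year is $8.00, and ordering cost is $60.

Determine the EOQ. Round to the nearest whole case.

EOQ = √(2DS/H) = √(2 × 48,500 × 60 / 8)
    = √(727,500.00) ≈ 852.94

853 cases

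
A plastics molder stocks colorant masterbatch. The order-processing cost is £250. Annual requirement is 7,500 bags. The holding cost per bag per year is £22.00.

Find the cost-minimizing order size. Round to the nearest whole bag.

Q* = √(2·D·S / H) = √(2·7,500·250 / 22) = √170,454.5 ≈ 412.86

413 bags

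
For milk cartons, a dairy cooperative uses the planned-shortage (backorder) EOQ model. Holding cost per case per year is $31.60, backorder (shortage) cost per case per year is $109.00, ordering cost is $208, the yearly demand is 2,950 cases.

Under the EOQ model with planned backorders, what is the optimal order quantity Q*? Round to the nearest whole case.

224 cases

Basic EOQ = √(2·2,950·208/31.6) = 197.067
Backorder adjustment √((H+b)/b) = √((31.6+109)/109) = 1.1357
Q* = 197.067 × 1.1357 ≈ 223.82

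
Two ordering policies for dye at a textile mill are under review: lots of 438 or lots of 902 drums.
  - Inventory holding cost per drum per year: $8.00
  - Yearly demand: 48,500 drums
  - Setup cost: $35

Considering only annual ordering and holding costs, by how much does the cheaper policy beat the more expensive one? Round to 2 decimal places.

TC(Q) = (D/Q)S + (Q/2)H
TC(438) = (48,500/438)×35 + (438/2)×8 = $5,627.57
TC(902) = (48,500/902)×35 + (902/2)×8 = $5,489.93
|ΔTC| = |$5,627.57 − $5,489.93| = $137.64

$137.64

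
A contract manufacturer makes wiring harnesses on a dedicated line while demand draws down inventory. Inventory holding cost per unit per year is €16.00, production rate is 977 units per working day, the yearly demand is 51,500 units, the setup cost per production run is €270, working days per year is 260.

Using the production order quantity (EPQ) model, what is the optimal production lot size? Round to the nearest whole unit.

1,477 units

Daily demand d = 51,500/260 = 198.077; p = 977; 1 − d/p = 0.79726
EPQ = √(2DS / (H(1 − d/p)))
    = √(2 × 51,500 × 270 / (16 × 0.79726)) ≈ 1,476.52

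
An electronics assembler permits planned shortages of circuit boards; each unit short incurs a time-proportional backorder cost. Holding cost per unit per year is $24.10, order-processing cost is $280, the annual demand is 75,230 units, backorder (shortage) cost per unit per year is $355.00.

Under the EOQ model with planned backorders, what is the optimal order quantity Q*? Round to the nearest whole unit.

1,366 units

Q* = √(2DS/H) · √((H + b)/b)
   = √(2 × 75,230 × 280 / 24.1) · √((24.1 + 355) / 355)
   = 1,322.151 × 1.0334 ≈ 1,366.29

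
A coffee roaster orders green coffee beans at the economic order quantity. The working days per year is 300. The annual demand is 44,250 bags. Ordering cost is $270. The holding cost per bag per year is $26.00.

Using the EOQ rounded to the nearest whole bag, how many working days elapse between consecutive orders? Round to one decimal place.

6.5 days

2DS/H = 2·44,250·270/26 = 919,038.46
EOQ = √919,038.46 ≈ 958.66 → Q = 959 bags
T = Q/D × 300 days = 959/44,250 × 300 = 6.502 days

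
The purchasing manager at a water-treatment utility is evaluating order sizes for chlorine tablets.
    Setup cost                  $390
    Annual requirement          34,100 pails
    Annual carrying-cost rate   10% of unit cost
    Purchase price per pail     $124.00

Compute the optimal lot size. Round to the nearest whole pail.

Holding cost per pail per year: H = 10% × $124 = $12.4000
2DS/H = 2·34,100·390/12.4 = 2,145,000.00
EOQ = √2,145,000.00 ≈ 1,464.58

1,465 pails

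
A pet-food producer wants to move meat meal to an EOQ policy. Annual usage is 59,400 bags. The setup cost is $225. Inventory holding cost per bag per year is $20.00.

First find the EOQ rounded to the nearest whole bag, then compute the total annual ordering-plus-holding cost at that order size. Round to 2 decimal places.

$23,121.42

Q* = √(2·D·S / H) = √(2·59,400·225 / 20) = √1,336,500.0 ≈ 1,156.07 → Q = 1,156 bags
Orders/yr = 59,400/1,156 = 51.384; ordering cost = 51.384 × $225 = $11,561.42
Average inventory = 1,156/2 = 578; holding cost = 578 × $20 = $11,560.00
Total = $11,561.42 + $11,560.00 = $23,121.42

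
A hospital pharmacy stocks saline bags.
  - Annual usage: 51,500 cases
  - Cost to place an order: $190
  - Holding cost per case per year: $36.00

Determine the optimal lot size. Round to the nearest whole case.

737 cases

EOQ = √(2DS/H) = √(2 × 51,500 × 190 / 36)
    = √(543,611.11) ≈ 737.30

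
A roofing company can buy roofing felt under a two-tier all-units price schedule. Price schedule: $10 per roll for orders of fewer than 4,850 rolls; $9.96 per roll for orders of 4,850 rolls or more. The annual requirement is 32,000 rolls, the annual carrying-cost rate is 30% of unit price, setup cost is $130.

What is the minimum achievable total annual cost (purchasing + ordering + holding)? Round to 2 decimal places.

H₁ = 30%×$10 = $3.0000;  H₂ = 30%×$9.96 = $2.9880
EOQ₁ = √(2×32,000×130/3.0000) = 1,665.33  (< 4,850, feasible at tier 1)
EOQ₂ = √(2×32,000×130/2.9880) = 1,668.67  (< 4,850 → use Q = 4,850 at tier-2 price)
TC(tier 1 (EOQ₁), Q≈1,665.3) = $324,996.00
TC(tier 2, Q≈4,850.0) = $326,823.63
Minimum at tier 1 (EOQ₁): $324,996.00

$324,996.00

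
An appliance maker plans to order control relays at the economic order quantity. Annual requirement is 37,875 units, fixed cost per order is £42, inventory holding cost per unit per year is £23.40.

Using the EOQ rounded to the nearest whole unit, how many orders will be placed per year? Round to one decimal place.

Optimal lot size Q* = (2 × 37,875 × £42 / £23.4)^½ ≈ 368.73 → Q = 369
N = D/Q = 37,875/369 ≈ 102.642 orders/yr

102.6 orders per year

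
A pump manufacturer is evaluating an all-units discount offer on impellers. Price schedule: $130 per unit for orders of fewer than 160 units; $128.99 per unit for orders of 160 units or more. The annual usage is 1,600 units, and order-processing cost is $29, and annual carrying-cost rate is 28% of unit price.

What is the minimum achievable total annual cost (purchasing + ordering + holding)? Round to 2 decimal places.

H₁ = 28%×$130 = $36.4000;  H₂ = 28%×$128.99 = $36.1172
EOQ₁ = √(2×1,600×29/36.4000) = 50.49  (< 160, feasible at tier 1)
EOQ₂ = √(2×1,600×29/36.1172) = 50.69  (< 160 → use Q = 160 at tier-2 price)
TC(tier 1 (EOQ₁), Q≈50.5) = $209,837.91
TC(tier 2, Q≈160.0) = $209,563.38
Minimum at tier 2: $209,563.38

$209,563.38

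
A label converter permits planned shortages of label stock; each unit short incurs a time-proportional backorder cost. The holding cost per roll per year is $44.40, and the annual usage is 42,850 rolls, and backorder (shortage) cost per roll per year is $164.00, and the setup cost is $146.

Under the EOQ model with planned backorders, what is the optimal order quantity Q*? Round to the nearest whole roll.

598 rolls

Q* = √(2DS/H) · √((H + b)/b)
   = √(2 × 42,850 × 146 / 44.4) · √((44.4 + 164) / 164)
   = 530.854 × 1.1273 ≈ 598.41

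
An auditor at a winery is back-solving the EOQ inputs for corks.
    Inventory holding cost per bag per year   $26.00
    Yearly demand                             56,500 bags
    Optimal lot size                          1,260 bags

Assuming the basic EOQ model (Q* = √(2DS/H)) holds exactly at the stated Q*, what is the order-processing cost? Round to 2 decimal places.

$365.29

From Q* = √(2DS/H) ⇒ Q*² = 2DS/H.
S = Q²H / (2D) = 1,260² × 26 / (2 × 56,500) = 365.2885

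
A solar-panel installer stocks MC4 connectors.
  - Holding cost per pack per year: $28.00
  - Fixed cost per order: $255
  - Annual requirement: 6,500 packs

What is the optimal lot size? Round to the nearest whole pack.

344 packs

Optimal lot size Q* = (2 × 6,500 × $255 / $28)^½ ≈ 344.08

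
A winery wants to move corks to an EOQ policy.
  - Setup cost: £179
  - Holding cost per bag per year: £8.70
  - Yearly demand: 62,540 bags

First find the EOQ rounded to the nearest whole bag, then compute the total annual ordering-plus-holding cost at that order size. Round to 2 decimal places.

£13,956.61

Q* = √(2·D·S / H) = √(2·62,540·179 / 8.7) = √2,573,485.1 ≈ 1,604.21 → Q = 1,604 bags
Annual ordering cost = (D/Q)·S = (62,540/1,604) × 179 = £6,979.21
Annual holding cost  = (Q/2)·H = (1,604/2) × 8.7 = £6,977.40
Total = £6,979.21 + £6,977.40 = £13,956.61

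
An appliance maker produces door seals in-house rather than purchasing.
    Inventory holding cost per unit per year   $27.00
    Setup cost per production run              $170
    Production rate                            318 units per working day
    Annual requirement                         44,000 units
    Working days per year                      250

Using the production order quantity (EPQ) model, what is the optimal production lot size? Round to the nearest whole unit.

d = 44,000/250 = 176.0000 units/day;  effective holding cost H(1 − d/p) = 27·(1 − 176.0000/318) = 12.05660
Q* = √(2DS / H_eff) = √(2·44,000·170 / 12.05660) ≈ 1,113.92

1,114 units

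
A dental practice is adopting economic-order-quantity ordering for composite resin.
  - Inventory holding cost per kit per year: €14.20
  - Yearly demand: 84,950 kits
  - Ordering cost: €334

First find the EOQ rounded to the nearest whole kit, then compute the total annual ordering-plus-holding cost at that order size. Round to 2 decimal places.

Optimal lot size Q* = (2 × 84,950 × €334 / €14.2)^½ ≈ 1,999.06 → Q = 1,999 kits
Ordering: D/Q × S = 84,950/1,999 × €334 = €14,193.75
Holding:  Q/2 × H = 1,999/2 × €14.2 = €14,192.90
Total = €14,193.75 + €14,192.90 = €28,386.65

€28,386.65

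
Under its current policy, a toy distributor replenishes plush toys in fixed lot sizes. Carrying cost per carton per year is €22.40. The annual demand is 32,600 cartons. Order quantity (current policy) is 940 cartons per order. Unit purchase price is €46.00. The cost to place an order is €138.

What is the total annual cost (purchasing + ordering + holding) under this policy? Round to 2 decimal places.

Annual ordering cost = (D/Q)·S = (32,600/940) × 138 = €4,785.96
Annual holding cost  = (Q/2)·H = (940/2) × 22.4 = €10,528.00
Purchase cost = D·C = 32,600 × 46 = €1,499,600.00
Total = €4,785.96 + €10,528.00 + €1,499,600.00 = €1,514,913.96

€1,514,913.96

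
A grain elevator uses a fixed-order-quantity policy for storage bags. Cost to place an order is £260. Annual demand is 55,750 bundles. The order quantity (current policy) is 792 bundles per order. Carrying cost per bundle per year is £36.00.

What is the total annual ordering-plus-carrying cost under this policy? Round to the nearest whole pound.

£32,558

Annual ordering cost = (D/Q)·S = (55,750/792) × 260 = £18,301.77
Annual holding cost  = (Q/2)·H = (792/2) × 36 = £14,256.00
Total = £18,301.77 + £14,256.00 = £32,557.77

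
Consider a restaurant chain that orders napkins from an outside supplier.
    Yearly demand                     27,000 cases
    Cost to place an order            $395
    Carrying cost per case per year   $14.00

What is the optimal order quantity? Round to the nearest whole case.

2DS/H = 2·27,000·395/14 = 1,523,571.43
EOQ = √1,523,571.43 ≈ 1,234.33

1,234 cases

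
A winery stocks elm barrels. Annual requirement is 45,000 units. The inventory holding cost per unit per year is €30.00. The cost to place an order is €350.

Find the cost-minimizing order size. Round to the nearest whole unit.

Q* = √(2·D·S / H) = √(2·45,000·350 / 30) = √1,050,000.0 ≈ 1,024.70

1,025 units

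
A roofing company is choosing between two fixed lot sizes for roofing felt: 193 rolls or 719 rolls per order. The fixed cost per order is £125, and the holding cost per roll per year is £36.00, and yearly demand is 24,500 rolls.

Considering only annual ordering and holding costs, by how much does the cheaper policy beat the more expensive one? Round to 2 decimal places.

Annual cost at Q: ordering D·S/Q plus holding Q·H/2.
TC(193) = (24,500/193)×125 + (193/2)×36 = £19,341.88
TC(719) = (24,500/719)×125 + (719/2)×36 = £17,201.39
Lots of 719 are cheaper by £2,140.49.

£2,140.49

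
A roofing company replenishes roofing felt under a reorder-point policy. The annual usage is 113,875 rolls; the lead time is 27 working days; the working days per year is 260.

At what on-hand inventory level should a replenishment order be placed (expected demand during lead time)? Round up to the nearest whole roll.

11,826 rolls

Daily demand d = 113,875 / 260 = 437.981 rolls/day
Demand during lead time = 437.981 × 27 = 11,825.48
Reorder point = 11,825.48 → round up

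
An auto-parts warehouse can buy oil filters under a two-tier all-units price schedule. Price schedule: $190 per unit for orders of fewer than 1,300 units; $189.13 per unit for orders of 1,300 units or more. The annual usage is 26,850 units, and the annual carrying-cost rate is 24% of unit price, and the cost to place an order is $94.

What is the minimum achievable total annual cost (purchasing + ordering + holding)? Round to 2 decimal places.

$5,109,586.24

H₁ = 24%×$190 = $45.6000;  H₂ = 24%×$189.13 = $45.3912
EOQ₁ = √(2×26,850×94/45.6000) = 332.71  (< 1,300, feasible at tier 1)
EOQ₂ = √(2×26,850×94/45.3912) = 333.48  (< 1,300 → use Q = 1,300 at tier-2 price)
TC(tier 1 (EOQ₁), Q≈332.7) = $5,116,671.67
TC(tier 2, Q≈1,300.0) = $5,109,586.24
Minimum at tier 2: $5,109,586.24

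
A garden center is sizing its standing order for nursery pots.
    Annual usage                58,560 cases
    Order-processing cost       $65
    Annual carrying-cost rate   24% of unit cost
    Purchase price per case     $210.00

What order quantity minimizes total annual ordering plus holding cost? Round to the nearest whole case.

389 cases

Holding cost per case per year: H = 24% × $210 = $50.4000
2DS/H = 2·58,560·65/50.4 = 151,047.62
EOQ = √151,047.62 ≈ 388.65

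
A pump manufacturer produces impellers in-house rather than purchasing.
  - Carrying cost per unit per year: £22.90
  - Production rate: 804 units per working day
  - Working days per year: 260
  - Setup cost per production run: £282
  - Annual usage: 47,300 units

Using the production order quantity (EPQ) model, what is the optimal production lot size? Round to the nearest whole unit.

1,227 units

d = 47,300/260 = 181.9231 units/day;  effective holding cost H(1 − d/p) = 22.9·(1 − 181.9231/804) = 17.71836
Q* = √(2DS / H_eff) = √(2·47,300·282 / 17.71836) ≈ 1,227.04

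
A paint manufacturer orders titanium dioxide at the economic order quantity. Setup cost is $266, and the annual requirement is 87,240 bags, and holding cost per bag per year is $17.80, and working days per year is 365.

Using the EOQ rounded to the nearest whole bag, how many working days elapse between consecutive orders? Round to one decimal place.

Optimal lot size Q* = (2 × 87,240 × $266 / $17.8)^½ ≈ 1,614.74 → Q = 1,615 bags
T = Q/D × 365 days = 1,615/87,240 × 365 = 6.757 days

6.8 days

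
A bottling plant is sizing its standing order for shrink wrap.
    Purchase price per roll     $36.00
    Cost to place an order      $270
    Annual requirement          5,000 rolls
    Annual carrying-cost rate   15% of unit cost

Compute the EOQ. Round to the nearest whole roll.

707 rolls

H = i·C = 0.15 × $36 = $5.4000 per roll-year
EOQ = √(2DS/H) = √(2 × 5,000 × 270 / 5.4)
    = √(500,000.00) ≈ 707.11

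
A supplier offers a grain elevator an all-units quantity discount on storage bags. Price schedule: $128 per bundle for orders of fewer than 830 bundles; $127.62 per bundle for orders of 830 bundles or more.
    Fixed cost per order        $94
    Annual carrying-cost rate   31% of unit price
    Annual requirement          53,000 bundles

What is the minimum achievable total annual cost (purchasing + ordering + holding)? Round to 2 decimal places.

H₁ = 31%×$128 = $39.6800;  H₂ = 31%×$127.62 = $39.5622
EOQ₁ = √(2×53,000×94/39.6800) = 501.11  (< 830, feasible at tier 1)
EOQ₂ = √(2×53,000×94/39.5622) = 501.85  (< 830 → use Q = 830 at tier-2 price)
TC(tier 1 (EOQ₁), Q≈501.1) = $6,803,883.95
TC(tier 2, Q≈830.0) = $6,786,280.72
Minimum at tier 2: $6,786,280.72

$6,786,280.72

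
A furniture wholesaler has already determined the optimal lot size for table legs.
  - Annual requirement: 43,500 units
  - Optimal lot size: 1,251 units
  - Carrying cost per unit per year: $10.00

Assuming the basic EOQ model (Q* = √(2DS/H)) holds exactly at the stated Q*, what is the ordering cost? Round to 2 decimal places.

EOQ relation: Q² = 2DS/H, so rearrange for the unknown.
S = Q²H / (2D) = 1,251² × 10 / (2 × 43,500) = 179.8852

$179.89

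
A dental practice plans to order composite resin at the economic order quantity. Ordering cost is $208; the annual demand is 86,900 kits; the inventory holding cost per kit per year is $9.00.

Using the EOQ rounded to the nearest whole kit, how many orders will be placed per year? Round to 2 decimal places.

2DS/H = 2·86,900·208/9 = 4,016,711.11
EOQ = √4,016,711.11 ≈ 2,004.17 → Q = 2,004
Orders per year = D/Q = 86,900 / 2,004 = 43.363

43.36 orders per year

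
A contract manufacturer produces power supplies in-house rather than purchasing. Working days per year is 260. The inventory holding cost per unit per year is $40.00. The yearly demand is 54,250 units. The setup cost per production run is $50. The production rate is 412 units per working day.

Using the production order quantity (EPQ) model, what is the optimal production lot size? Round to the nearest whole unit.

Daily demand d = 54,250/260 = 208.654; p = 412; 1 − d/p = 0.49356
EPQ = √(2DS / (H(1 − d/p)))
    = √(2 × 54,250 × 50 / (40 × 0.49356)) ≈ 524.20

524 units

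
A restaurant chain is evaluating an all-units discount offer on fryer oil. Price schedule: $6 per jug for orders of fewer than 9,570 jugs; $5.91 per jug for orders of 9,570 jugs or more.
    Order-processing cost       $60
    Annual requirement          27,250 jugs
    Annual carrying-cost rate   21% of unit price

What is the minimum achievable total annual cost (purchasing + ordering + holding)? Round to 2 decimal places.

$165,529.83

H₁ = 21%×$6 = $1.2600;  H₂ = 21%×$5.91 = $1.2411
EOQ₁ = √(2×27,250×60/1.2600) = 1,610.97  (< 9,570, feasible at tier 1)
EOQ₂ = √(2×27,250×60/1.2411) = 1,623.19  (< 9,570 → use Q = 9,570 at tier-2 price)
TC(tier 1 (EOQ₁), Q≈1,611.0) = $165,529.83
TC(tier 2, Q≈9,570.0) = $167,157.01
Minimum at tier 1 (EOQ₁): $165,529.83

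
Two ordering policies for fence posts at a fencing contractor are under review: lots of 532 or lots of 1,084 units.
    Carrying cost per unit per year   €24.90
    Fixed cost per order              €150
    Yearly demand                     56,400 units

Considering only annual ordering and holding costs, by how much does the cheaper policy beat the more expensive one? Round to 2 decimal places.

€1,225.43

For each Q, cost = (D/Q)·S + (Q/2)·H.
TC(532) = (56,400/532)×150 + (532/2)×24.9 = €22,525.66
TC(1,084) = (56,400/1,084)×150 + (1,084/2)×24.9 = €21,300.23
Lots of 1,084 are cheaper by €1,225.43.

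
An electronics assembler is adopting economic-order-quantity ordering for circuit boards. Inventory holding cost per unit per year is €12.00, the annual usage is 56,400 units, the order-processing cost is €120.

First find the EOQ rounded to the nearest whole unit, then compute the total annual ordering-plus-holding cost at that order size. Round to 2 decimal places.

€12,744.88

Optimal lot size Q* = (2 × 56,400 × €120 / €12)^½ ≈ 1,062.07 → Q = 1,062 units
Annual ordering cost = (D/Q)·S = (56,400/1,062) × 120 = €6,372.88
Annual holding cost  = (Q/2)·H = (1,062/2) × 12 = €6,372.00
Total = €6,372.88 + €6,372.00 = €12,744.88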